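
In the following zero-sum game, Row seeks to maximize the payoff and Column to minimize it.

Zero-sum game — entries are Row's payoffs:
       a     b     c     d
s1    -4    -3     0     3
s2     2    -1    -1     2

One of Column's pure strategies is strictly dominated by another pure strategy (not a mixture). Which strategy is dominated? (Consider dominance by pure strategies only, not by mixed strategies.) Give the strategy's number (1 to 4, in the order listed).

Column prefers columns that give Row less. Compare d with b: -3 < 3, -1 < 2.
So b strictly dominates d for Column; d is strictly dominated.

4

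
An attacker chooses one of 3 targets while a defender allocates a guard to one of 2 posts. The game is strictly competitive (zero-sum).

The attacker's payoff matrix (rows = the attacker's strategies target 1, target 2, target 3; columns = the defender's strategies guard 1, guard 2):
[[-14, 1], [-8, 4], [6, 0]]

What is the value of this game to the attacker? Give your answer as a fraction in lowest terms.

4/3

Row target 1 is strictly dominated by row target 2, so the attacker never plays it.
The remaining 2×2 game on (target 2, target 3) × (guard 1, guard 2) has no saddle point. Let the attacker play target 2 with probability p; indifference gives −8p + 6(1−p) = 4p, so p = 1/3.
Similarly the defender's optimal q on guard 1 is 2/9, and the value is -8·(2/9) + (4)·(7/9) = 4/3.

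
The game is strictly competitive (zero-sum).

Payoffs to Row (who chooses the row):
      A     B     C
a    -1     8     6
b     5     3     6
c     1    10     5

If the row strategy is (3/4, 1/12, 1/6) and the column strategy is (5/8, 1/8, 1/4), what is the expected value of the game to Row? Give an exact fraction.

Against (5/8, 1/8, 1/4), each row's expected payoff is a: 15/8; b: 5; c: 25/8.
Taking the (3/4, 1/12, 1/6)-weighted average: (3/4)·(15/8) + (1/12)·(5) + (1/6)·(25/8) = 75/32.

75/32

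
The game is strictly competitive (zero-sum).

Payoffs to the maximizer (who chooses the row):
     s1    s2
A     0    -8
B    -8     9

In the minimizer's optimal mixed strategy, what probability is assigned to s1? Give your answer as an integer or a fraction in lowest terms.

17/25

Row minima are -8 and -8, so the maximizer's maximin is -8; column maxima are 0 and 9, so the minimizer's minimax is 0. These differ, so the equilibrium is in mixed strategies.
Let the minimizer play s1 with probability q. The maximizer is indifferent when −8(1−q) = −8q + 9(1−q), giving q = 17/25.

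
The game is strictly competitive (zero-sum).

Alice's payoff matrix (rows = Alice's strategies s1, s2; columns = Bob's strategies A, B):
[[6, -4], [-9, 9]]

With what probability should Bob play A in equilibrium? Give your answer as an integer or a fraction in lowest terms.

Row minima are -4 and -9, so Alice's maximin is -4; column maxima are 6 and 9, so Bob's minimax is 6. These differ, so the equilibrium is in mixed strategies.
Let Bob play A with probability q. Alice is indifferent when 6q − 4(1−q) = −9q + 9(1−q), giving q = 13/28.

13/28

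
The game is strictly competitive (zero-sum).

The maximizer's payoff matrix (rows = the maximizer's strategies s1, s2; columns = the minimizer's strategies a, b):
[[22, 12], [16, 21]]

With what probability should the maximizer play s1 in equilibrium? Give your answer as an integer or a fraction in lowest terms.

Row minima are 12 and 16, so the maximizer's maximin is 16; column maxima are 22 and 21, so the minimizer's minimax is 21. These differ, so the equilibrium is in mixed strategies.
Let the maximizer play s1 with probability p. The minimizer is indifferent when 22p + 16(1−p) = 12p + 21(1−p), giving p = 1/3.

1/3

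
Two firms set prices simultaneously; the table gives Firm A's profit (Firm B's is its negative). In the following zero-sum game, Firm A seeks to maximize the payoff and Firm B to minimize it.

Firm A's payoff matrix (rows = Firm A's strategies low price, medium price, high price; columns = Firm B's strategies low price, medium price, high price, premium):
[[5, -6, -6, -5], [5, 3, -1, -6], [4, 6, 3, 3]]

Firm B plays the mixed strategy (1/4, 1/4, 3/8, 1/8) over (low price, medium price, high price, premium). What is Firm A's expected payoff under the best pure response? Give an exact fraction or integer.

low price: (5)·(1/4) + (-6)·(1/4) + (-6)·(3/8) + (-5)·(1/8) = -25/8.
medium price: (5)·(1/4) + (3)·(1/4) + (-1)·(3/8) + (-6)·(1/8) = 7/8.
high price: (4)·(1/4) + (6)·(1/4) + (3)·(3/8) + (3)·(1/8) = 4.
The best pure response is high price with expected payoff 4.

4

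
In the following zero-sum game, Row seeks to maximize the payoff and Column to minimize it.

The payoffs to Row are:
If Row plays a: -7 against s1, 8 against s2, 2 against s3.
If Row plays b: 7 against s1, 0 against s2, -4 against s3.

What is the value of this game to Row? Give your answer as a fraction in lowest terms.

-7/10

Column s2 is strictly dominated by s3 for Column (it gives Row more in every row).
The remaining 2×2 game on (a, b) × (s1, s3) has no saddle point. Let Row play a with probability p; indifference gives −7p + 7(1−p) = 2p − 4(1−p), so p = 11/20.
Similarly Column's optimal q on s1 is 3/10, and the value is -7·(3/10) + (2)·(7/10) = -7/10.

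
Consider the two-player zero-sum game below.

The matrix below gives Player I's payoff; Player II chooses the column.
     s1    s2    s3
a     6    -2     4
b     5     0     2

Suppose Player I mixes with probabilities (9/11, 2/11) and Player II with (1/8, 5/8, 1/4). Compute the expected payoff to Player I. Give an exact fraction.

27/44

Against (1/8, 5/8, 1/4), each row's expected payoff is a: 1/2; b: 9/8.
Taking the (9/11, 2/11)-weighted average: (9/11)·(1/2) + (2/11)·(9/8) = 27/44.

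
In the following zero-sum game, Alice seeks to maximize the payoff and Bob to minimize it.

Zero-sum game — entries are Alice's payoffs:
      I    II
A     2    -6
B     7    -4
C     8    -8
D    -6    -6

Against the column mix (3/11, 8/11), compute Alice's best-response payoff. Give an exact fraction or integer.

-1

A: (2)·(3/11) + (-6)·(8/11) = -42/11.
B: (7)·(3/11) + (-4)·(8/11) = -1.
C: (8)·(3/11) + (-8)·(8/11) = -40/11.
D: (-6)·(3/11) + (-6)·(8/11) = -6.
The best pure response is B with expected payoff -1.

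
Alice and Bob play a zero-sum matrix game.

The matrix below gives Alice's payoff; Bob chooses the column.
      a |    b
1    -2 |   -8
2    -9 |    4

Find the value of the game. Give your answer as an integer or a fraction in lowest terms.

Row minima are -8 and -9, so Alice's maximin is -8; column maxima are -2 and 4, so Bob's minimax is -2. These differ, so the equilibrium is in mixed strategies.
Let Alice play 1 with probability p. Bob is indifferent when −2p − 9(1−p) = −8p + 4(1−p), giving p = 13/19.
Let Bob play a with probability q. Alice is indifferent when −2q − 8(1−q) = −9q + 4(1−q), giving q = 12/19.
The value is -2·(12/19) + (-8)·(7/19) = -80/19.

-80/19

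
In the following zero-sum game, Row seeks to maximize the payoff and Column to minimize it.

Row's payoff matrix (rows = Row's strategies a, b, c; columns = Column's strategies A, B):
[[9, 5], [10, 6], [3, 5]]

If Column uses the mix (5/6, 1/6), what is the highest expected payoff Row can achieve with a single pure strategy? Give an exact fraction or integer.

a: (9)·(5/6) + (5)·(1/6) = 25/3.
b: (10)·(5/6) + (6)·(1/6) = 28/3.
c: (3)·(5/6) + (5)·(1/6) = 10/3.
The best pure response is b with expected payoff 28/3.

28/3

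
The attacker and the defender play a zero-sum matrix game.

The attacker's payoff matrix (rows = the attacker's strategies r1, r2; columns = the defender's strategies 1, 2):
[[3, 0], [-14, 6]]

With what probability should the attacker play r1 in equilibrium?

20/23

Row minima are 0 and -14, so the attacker's maximin is 0; column maxima are 3 and 6, so the defender's minimax is 3. These differ, so the equilibrium is in mixed strategies.
Let the attacker play r1 with probability p. The defender is indifferent when 3p − 14(1−p) = 6(1−p), giving p = 20/23.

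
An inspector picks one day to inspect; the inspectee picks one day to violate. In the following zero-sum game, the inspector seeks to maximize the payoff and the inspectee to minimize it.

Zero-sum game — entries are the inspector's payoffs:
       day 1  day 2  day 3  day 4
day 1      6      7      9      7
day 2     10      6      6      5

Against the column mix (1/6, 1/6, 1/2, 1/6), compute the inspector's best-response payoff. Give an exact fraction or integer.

47/6

day 1: (6)·(1/6) + (7)·(1/6) + (9)·(1/2) + (7)·(1/6) = 47/6.
day 2: (10)·(1/6) + (6)·(1/6) + (6)·(1/2) + (5)·(1/6) = 13/2.
The best pure response is day 1 with expected payoff 47/6.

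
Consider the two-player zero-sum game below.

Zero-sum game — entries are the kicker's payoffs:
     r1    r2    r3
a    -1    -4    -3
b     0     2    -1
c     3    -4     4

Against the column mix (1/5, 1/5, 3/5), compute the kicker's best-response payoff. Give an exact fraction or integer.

11/5

a: (-1)·(1/5) + (-4)·(1/5) + (-3)·(3/5) = -14/5.
b: (0)·(1/5) + (2)·(1/5) + (-1)·(3/5) = -1/5.
c: (3)·(1/5) + (-4)·(1/5) + (4)·(3/5) = 11/5.
The best pure response is c with expected payoff 11/5.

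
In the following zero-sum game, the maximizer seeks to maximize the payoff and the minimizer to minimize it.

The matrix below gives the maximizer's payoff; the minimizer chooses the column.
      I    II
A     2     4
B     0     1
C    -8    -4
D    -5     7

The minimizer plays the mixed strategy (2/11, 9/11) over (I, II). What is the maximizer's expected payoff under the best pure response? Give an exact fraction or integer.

A: (2)·(2/11) + (4)·(9/11) = 40/11.
B: (0)·(2/11) + (1)·(9/11) = 9/11.
C: (-8)·(2/11) + (-4)·(9/11) = -52/11.
D: (-5)·(2/11) + (7)·(9/11) = 53/11.
The best pure response is D with expected payoff 53/11.

53/11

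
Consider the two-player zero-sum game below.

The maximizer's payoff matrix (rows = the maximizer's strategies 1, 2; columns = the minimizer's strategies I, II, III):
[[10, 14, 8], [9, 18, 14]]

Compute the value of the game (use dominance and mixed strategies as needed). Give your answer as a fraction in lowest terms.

68/7

Column II is strictly dominated by III for the minimizer (it gives the maximizer more in every row).
The remaining 2×2 game on (1, 2) × (I, III) has no saddle point. Let the maximizer play 1 with probability p; indifference gives 10p + 9(1−p) = 8p + 14(1−p), so p = 5/7.
Similarly the minimizer's optimal q on I is 6/7, and the value is 10·(6/7) + (8)·(1/7) = 68/7.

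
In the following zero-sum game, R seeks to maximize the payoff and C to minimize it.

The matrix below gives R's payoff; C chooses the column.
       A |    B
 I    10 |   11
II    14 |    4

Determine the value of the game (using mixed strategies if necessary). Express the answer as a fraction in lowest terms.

114/11

Row minima are 10 and 4, so R's maximin is 10; column maxima are 14 and 11, so C's minimax is 11. These differ, so the equilibrium is in mixed strategies.
Let R play I with probability p. C is indifferent when 10p + 14(1−p) = 11p + 4(1−p), giving p = 10/11.
Let C play A with probability q. R is indifferent when 10q + 11(1−q) = 14q + 4(1−q), giving q = 7/11.
The value is 10·(7/11) + (11)·(4/11) = 114/11.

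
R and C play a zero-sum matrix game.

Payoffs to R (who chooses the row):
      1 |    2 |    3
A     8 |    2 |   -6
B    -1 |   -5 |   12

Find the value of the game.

-6/25

Column 1 is strictly dominated by 2 for C (it gives R more in every row).
The remaining 2×2 game on (A, B) × (2, 3) has no saddle point. Let R play A with probability p; indifference gives 2p − 5(1−p) = −6p + 12(1−p), so p = 17/25.
Similarly C's optimal q on 2 is 18/25, and the value is 2·(18/25) + (-6)·(7/25) = -6/25.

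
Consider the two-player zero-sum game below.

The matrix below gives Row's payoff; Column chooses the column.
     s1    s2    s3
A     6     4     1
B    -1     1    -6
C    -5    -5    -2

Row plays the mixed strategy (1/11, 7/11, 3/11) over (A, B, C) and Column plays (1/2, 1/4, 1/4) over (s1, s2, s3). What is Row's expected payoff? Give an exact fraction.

-83/44

Against (1/2, 1/4, 1/4), each row's expected payoff is A: 17/4; B: -7/4; C: -17/4.
Taking the (1/11, 7/11, 3/11)-weighted average: (1/11)·(17/4) + (7/11)·(-7/4) + (3/11)·(-17/4) = -83/44.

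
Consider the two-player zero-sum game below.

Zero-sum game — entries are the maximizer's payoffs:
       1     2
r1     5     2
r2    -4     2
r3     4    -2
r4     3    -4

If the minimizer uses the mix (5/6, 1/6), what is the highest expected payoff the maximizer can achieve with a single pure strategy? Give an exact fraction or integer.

9/2

r1: (5)·(5/6) + (2)·(1/6) = 9/2.
r2: (-4)·(5/6) + (2)·(1/6) = -3.
r3: (4)·(5/6) + (-2)·(1/6) = 3.
r4: (3)·(5/6) + (-4)·(1/6) = 11/6.
The best pure response is r1 with expected payoff 9/2.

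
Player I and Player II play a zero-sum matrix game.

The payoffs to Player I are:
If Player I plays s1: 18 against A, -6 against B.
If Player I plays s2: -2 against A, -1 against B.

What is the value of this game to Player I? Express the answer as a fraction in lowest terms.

-6/5

Row minima are -6 and -2, so Player I's maximin is -2; column maxima are 18 and -1, so Player II's minimax is -1. These differ, so the equilibrium is in mixed strategies.
Let Player I play s1 with probability p. Player II is indifferent when 18p − 2(1−p) = −6p − (1−p), giving p = 1/25.
Let Player II play A with probability q. Player I is indifferent when 18q − 6(1−q) = −2q − (1−q), giving q = 1/5.
The value is 18·(1/5) + (-6)·(4/5) = -6/5.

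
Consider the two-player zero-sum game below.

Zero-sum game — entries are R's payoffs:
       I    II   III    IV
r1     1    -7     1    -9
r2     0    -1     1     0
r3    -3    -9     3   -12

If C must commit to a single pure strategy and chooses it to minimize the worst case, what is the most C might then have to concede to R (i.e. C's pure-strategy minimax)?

-1

The worst case (largest entry) in each column is I: 1, II: -1, III: 3, IV: 0.
The best (smallest) of these is -1.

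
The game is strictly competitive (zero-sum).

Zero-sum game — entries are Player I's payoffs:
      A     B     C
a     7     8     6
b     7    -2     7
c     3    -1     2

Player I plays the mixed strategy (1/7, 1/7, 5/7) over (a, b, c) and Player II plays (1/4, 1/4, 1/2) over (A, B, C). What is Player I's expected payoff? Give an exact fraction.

Against (1/4, 1/4, 1/2), each row's expected payoff is a: 27/4; b: 19/4; c: 3/2.
Taking the (1/7, 1/7, 5/7)-weighted average: (1/7)·(27/4) + (1/7)·(19/4) + (5/7)·(3/2) = 19/7.

19/7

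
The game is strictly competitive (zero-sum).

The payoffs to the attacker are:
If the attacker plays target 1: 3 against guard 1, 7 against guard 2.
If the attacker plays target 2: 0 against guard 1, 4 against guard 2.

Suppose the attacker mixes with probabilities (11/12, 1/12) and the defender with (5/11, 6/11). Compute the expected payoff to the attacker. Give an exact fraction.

Against (5/11, 6/11), each row's expected payoff is target 1: 57/11; target 2: 24/11.
Taking the (11/12, 1/12)-weighted average: (11/12)·(57/11) + (1/12)·(24/11) = 217/44.

217/44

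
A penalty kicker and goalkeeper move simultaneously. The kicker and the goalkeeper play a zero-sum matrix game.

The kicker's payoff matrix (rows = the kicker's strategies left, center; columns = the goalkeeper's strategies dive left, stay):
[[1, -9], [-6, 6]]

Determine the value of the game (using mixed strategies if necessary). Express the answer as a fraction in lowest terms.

Row minima are -9 and -6, so the kicker's maximin is -6; column maxima are 1 and 6, so the goalkeeper's minimax is 1. These differ, so the equilibrium is in mixed strategies.
Let the kicker play left with probability p. The goalkeeper is indifferent when p − 6(1−p) = −9p + 6(1−p), giving p = 6/11.
Let the goalkeeper play dive left with probability q. The kicker is indifferent when q − 9(1−q) = −6q + 6(1−q), giving q = 15/22.
The value is 1·(15/22) + (-9)·(7/22) = -24/11.

-24/11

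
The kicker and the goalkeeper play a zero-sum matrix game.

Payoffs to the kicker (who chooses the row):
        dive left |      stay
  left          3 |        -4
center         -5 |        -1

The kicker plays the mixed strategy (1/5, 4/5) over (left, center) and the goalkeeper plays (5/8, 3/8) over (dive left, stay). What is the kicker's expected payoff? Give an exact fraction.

-109/40

Against (5/8, 3/8), each row's expected payoff is left: 3/8; center: -7/2.
Taking the (1/5, 4/5)-weighted average: (1/5)·(3/8) + (4/5)·(-7/2) = -109/40.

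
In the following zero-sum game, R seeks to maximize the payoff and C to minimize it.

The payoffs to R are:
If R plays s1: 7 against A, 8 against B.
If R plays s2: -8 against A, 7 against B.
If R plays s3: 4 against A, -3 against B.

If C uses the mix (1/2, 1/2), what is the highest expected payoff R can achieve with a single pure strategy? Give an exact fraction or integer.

s1: (7)·(1/2) + (8)·(1/2) = 15/2.
s2: (-8)·(1/2) + (7)·(1/2) = -1/2.
s3: (4)·(1/2) + (-3)·(1/2) = 1/2.
The best pure response is s1 with expected payoff 15/2.

15/2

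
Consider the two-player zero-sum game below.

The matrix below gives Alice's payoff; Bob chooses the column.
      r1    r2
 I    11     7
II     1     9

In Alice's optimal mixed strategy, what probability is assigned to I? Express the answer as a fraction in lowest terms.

Row minima are 7 and 1, so Alice's maximin is 7; column maxima are 11 and 9, so Bob's minimax is 9. These differ, so the equilibrium is in mixed strategies.
Let Alice play I with probability p. Bob is indifferent when 11p + (1−p) = 7p + 9(1−p), giving p = 2/3.

2/3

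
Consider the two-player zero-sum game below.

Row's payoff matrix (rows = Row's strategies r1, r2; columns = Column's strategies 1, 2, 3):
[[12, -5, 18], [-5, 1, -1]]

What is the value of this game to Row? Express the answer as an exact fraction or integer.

-13/23

Column 3 is strictly dominated by 1 for Column (it gives Row more in every row).
The remaining 2×2 game on (r1, r2) × (1, 2) has no saddle point. Let Row play r1 with probability p; indifference gives 12p − 5(1−p) = −5p + (1−p), so p = 6/23.
Similarly Column's optimal q on 1 is 6/23, and the value is 12·(6/23) + (-5)·(17/23) = -13/23.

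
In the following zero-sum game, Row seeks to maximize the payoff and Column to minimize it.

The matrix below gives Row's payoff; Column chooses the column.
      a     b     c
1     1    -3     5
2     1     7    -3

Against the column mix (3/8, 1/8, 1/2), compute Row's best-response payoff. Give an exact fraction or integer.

5/2

1: (1)·(3/8) + (-3)·(1/8) + (5)·(1/2) = 5/2.
2: (1)·(3/8) + (7)·(1/8) + (-3)·(1/2) = -1/4.
The best pure response is 1 with expected payoff 5/2.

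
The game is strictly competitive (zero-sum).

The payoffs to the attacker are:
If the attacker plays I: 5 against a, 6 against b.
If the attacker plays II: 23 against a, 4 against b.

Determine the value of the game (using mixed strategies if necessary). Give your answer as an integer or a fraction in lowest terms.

59/10

Row minima are 5 and 4, so the attacker's maximin is 5; column maxima are 23 and 6, so the defender's minimax is 6. These differ, so the equilibrium is in mixed strategies.
Let the attacker play I with probability p. The defender is indifferent when 5p + 23(1−p) = 6p + 4(1−p), giving p = 19/20.
Let the defender play a with probability q. The attacker is indifferent when 5q + 6(1−q) = 23q + 4(1−q), giving q = 1/10.
The value is 5·(1/10) + (6)·(9/10) = 59/10.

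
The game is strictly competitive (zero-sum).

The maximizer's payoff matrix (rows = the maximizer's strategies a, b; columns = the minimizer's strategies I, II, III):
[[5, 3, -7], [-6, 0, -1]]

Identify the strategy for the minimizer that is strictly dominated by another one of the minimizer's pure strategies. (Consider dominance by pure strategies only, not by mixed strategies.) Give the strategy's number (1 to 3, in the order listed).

2

The minimizer prefers columns that give the maximizer less. Compare II with III: -7 < 3, -1 < 0.
So III strictly dominates II for the minimizer; II is strictly dominated.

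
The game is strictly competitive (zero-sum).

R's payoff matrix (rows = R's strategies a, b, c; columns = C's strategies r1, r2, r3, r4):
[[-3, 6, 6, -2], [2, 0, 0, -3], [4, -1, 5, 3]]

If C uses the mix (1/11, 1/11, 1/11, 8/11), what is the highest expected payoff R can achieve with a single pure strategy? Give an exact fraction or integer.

32/11

a: (-3)·(1/11) + (6)·(1/11) + (6)·(1/11) + (-2)·(8/11) = -7/11.
b: (2)·(1/11) + (0)·(1/11) + (0)·(1/11) + (-3)·(8/11) = -2.
c: (4)·(1/11) + (-1)·(1/11) + (5)·(1/11) + (3)·(8/11) = 32/11.
The best pure response is c with expected payoff 32/11.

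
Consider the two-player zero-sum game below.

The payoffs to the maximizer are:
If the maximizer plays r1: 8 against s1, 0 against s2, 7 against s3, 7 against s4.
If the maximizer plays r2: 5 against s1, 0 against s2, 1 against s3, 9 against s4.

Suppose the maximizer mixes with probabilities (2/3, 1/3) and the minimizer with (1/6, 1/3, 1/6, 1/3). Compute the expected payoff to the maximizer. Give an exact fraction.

Against (1/6, 1/3, 1/6, 1/3), each row's expected payoff is r1: 29/6; r2: 4.
Taking the (2/3, 1/3)-weighted average: (2/3)·(29/6) + (1/3)·(4) = 41/9.

41/9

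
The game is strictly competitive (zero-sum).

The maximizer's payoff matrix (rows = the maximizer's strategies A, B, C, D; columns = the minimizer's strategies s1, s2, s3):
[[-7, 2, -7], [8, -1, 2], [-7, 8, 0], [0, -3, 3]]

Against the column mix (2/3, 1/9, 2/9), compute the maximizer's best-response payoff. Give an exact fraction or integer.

17/3

A: (-7)·(2/3) + (2)·(1/9) + (-7)·(2/9) = -6.
B: (8)·(2/3) + (-1)·(1/9) + (2)·(2/9) = 17/3.
C: (-7)·(2/3) + (8)·(1/9) + (0)·(2/9) = -34/9.
D: (0)·(2/3) + (-3)·(1/9) + (3)·(2/9) = 1/3.
The best pure response is B with expected payoff 17/3.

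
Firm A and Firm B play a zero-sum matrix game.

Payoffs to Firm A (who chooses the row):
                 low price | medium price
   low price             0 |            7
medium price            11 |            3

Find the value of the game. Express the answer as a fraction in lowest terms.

77/15

Row minima are 0 and 3, so Firm A's maximin is 3; column maxima are 11 and 7, so Firm B's minimax is 7. These differ, so the equilibrium is in mixed strategies.
Let Firm A play low price with probability p. Firm B is indifferent when 11(1−p) = 7p + 3(1−p), giving p = 8/15.
Let Firm B play low price with probability q. Firm A is indifferent when 7(1−q) = 11q + 3(1−q), giving q = 4/15.
The value is 0·(4/15) + (7)·(11/15) = 77/15.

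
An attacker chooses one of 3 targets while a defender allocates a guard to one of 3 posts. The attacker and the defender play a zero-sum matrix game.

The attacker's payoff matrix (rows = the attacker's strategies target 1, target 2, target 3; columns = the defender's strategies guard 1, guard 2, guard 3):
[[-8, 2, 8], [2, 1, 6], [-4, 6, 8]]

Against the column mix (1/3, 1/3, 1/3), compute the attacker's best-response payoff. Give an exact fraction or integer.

10/3

target 1: (-8)·(1/3) + (2)·(1/3) + (8)·(1/3) = 2/3.
target 2: (2)·(1/3) + (1)·(1/3) + (6)·(1/3) = 3.
target 3: (-4)·(1/3) + (6)·(1/3) + (8)·(1/3) = 10/3.
The best pure response is target 3 with expected payoff 10/3.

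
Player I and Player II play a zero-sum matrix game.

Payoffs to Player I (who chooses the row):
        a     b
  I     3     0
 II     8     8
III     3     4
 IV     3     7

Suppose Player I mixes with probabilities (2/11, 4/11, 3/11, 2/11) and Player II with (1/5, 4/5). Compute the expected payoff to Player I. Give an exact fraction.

57/11

Against (1/5, 4/5), each row's expected payoff is I: 3/5; II: 8; III: 19/5; IV: 31/5.
Taking the (2/11, 4/11, 3/11, 2/11)-weighted average: (2/11)·(3/5) + (4/11)·(8) + (3/11)·(19/5) + (2/11)·(31/5) = 57/11.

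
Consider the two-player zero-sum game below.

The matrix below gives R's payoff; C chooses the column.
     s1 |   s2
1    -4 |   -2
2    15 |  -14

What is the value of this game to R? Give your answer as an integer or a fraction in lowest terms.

-86/31

Row minima are -4 and -14, so R's maximin is -4; column maxima are 15 and -2, so C's minimax is -2. These differ, so the equilibrium is in mixed strategies.
Let R play 1 with probability p. C is indifferent when −4p + 15(1−p) = −2p − 14(1−p), giving p = 29/31.
Let C play s1 with probability q. R is indifferent when −4q − 2(1−q) = 15q − 14(1−q), giving q = 12/31.
The value is -4·(12/31) + (-2)·(19/31) = -86/31.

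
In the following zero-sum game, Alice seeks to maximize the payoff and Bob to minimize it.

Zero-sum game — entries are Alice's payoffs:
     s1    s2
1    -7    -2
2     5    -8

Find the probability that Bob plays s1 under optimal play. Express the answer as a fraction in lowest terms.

Row minima are -7 and -8, so Alice's maximin is -7; column maxima are 5 and -2, so Bob's minimax is -2. These differ, so the equilibrium is in mixed strategies.
Let Bob play s1 with probability q. Alice is indifferent when −7q − 2(1−q) = 5q − 8(1−q), giving q = 1/3.

1/3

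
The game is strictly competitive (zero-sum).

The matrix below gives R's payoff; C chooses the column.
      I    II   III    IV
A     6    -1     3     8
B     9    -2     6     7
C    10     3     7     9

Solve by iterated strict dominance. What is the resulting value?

3

Row A is strictly dominated by row C (10>6, 3>-1, 7>3, 9>8); eliminate A.
Column III is strictly dominated by II for C (-2<6, 3<7); eliminate III.
Row B is strictly dominated by row C (10>9, 3>-2, 9>7); eliminate B.
Column IV is strictly dominated by II for C (3<9); eliminate IV.
Column I is strictly dominated by II for C (3<10); eliminate I.
Only (C, II) remains, with payoff 3.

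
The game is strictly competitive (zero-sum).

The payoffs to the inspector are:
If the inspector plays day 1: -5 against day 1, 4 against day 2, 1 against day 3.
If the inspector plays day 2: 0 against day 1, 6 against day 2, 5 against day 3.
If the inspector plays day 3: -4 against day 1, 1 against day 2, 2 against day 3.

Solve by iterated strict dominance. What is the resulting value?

0

Column day 2 is strictly dominated by day 1 for the inspectee (-5<4, 0<6, -4<1); eliminate day 2.
Column day 3 is strictly dominated by day 1 for the inspectee (-5<1, 0<5, -4<2); eliminate day 3.
Row day 3 is strictly dominated by row day 2 (0>-4); eliminate day 3.
Row day 1 is strictly dominated by row day 2 (0>-5); eliminate day 1.
Only (day 2, day 1) remains, with payoff 0.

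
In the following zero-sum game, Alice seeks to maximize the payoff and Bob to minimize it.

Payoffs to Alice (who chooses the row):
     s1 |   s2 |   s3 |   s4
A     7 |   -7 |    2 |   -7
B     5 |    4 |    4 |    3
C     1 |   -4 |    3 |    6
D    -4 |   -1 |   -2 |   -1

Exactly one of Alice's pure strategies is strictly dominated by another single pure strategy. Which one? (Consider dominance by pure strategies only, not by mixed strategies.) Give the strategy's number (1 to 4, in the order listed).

Compare D with B: 5 > -4, 4 > -1, 4 > -2, 3 > -1.
So B strictly dominates D for Alice; D is strictly dominated.

4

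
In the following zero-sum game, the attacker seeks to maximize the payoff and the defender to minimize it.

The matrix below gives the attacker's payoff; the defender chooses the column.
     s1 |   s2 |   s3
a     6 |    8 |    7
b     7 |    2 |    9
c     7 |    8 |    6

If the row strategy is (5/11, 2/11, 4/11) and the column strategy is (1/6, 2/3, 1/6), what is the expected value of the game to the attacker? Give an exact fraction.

151/22

Against (1/6, 2/3, 1/6), each row's expected payoff is a: 15/2; b: 4; c: 15/2.
Taking the (5/11, 2/11, 4/11)-weighted average: (5/11)·(15/2) + (2/11)·(4) + (4/11)·(15/2) = 151/22.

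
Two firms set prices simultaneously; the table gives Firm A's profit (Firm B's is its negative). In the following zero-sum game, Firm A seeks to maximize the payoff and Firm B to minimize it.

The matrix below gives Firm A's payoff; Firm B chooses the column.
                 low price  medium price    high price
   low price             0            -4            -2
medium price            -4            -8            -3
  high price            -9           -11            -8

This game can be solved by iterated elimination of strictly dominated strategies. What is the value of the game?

-4

Column high price is strictly dominated by medium price for Firm B (-4<-2, -8<-3, -11<-8); eliminate high price.
Column low price is strictly dominated by medium price for Firm B (-4<0, -8<-4, -11<-9); eliminate low price.
Row high price is strictly dominated by row low price (-4>-11); eliminate high price.
Row medium price is strictly dominated by row low price (-4>-8); eliminate medium price.
Only (low price, medium price) remains, with payoff -4.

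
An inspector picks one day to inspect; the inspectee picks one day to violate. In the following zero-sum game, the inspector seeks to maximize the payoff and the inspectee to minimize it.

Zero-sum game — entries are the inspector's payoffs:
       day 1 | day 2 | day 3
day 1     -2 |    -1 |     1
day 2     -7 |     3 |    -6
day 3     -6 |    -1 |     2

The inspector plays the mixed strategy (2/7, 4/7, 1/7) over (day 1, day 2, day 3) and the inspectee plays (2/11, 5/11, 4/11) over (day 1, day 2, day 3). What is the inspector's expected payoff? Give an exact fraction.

-111/77

Against (2/11, 5/11, 4/11), each row's expected payoff is day 1: -5/11; day 2: -23/11; day 3: -9/11.
Taking the (2/7, 4/7, 1/7)-weighted average: (2/7)·(-5/11) + (4/7)·(-23/11) + (1/7)·(-9/11) = -111/77.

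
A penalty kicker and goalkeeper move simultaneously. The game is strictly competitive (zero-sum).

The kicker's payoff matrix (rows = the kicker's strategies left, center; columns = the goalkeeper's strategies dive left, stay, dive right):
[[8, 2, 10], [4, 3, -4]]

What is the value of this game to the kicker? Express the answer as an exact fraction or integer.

Column dive left is strictly dominated by stay for the goalkeeper (it gives the kicker more in every row).
The remaining 2×2 game on (left, center) × (stay, dive right) has no saddle point. Let the kicker play left with probability p; indifference gives 2p + 3(1−p) = 10p − 4(1−p), so p = 7/15.
Similarly the goalkeeper's optimal q on stay is 14/15, and the value is 2·(14/15) + (10)·(1/15) = 38/15.

38/15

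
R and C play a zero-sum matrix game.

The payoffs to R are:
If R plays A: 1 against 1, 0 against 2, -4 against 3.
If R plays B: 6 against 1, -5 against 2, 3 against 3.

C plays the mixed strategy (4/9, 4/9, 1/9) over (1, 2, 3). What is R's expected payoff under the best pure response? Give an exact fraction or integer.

7/9

A: (1)·(4/9) + (0)·(4/9) + (-4)·(1/9) = 0.
B: (6)·(4/9) + (-5)·(4/9) + (3)·(1/9) = 7/9.
The best pure response is B with expected payoff 7/9.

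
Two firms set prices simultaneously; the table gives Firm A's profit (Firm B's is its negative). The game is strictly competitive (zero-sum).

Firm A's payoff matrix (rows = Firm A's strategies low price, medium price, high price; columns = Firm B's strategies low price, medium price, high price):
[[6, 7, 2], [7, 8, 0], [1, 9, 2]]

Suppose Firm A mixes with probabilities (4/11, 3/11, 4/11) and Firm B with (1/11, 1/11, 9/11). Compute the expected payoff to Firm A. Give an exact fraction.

Against (1/11, 1/11, 9/11), each row's expected payoff is low price: 31/11; medium price: 15/11; high price: 28/11.
Taking the (4/11, 3/11, 4/11)-weighted average: (4/11)·(31/11) + (3/11)·(15/11) + (4/11)·(28/11) = 281/121.

281/121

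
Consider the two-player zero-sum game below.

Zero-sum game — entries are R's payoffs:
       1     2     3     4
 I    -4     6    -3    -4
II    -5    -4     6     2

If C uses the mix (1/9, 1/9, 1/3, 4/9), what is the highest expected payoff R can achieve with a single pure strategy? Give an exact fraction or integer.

17/9

I: (-4)·(1/9) + (6)·(1/9) + (-3)·(1/3) + (-4)·(4/9) = -23/9.
II: (-5)·(1/9) + (-4)·(1/9) + (6)·(1/3) + (2)·(4/9) = 17/9.
The best pure response is II with expected payoff 17/9.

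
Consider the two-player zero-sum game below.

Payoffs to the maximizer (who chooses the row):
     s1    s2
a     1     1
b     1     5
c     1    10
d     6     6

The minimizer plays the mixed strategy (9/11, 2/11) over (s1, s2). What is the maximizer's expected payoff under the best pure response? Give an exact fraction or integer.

6

a: (1)·(9/11) + (1)·(2/11) = 1.
b: (1)·(9/11) + (5)·(2/11) = 19/11.
c: (1)·(9/11) + (10)·(2/11) = 29/11.
d: (6)·(9/11) + (6)·(2/11) = 6.
The best pure response is d with expected payoff 6.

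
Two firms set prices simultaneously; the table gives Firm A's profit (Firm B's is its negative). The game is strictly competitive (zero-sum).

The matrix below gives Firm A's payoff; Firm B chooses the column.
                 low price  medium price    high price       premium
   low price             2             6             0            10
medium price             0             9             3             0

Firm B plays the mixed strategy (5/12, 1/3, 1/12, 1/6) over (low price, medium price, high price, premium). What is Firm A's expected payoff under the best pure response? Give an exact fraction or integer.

9/2

low price: (2)·(5/12) + (6)·(1/3) + (0)·(1/12) + (10)·(1/6) = 9/2.
medium price: (0)·(5/12) + (9)·(1/3) + (3)·(1/12) + (0)·(1/6) = 13/4.
The best pure response is low price with expected payoff 9/2.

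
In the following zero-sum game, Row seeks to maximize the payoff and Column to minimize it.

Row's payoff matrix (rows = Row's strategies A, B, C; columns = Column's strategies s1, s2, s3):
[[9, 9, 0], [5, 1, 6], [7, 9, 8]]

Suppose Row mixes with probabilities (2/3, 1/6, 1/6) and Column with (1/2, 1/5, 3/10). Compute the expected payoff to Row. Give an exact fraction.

187/30

Against (1/2, 1/5, 3/10), each row's expected payoff is A: 63/10; B: 9/2; C: 77/10.
Taking the (2/3, 1/6, 1/6)-weighted average: (2/3)·(63/10) + (1/6)·(9/2) + (1/6)·(77/10) = 187/30.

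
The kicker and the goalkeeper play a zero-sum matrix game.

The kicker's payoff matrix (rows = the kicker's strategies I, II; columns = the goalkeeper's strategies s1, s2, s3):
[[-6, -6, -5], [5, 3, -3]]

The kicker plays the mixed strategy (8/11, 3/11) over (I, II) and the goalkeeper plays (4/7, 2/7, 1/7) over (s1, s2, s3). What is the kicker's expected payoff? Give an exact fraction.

Against (4/7, 2/7, 1/7), each row's expected payoff is I: -41/7; II: 23/7.
Taking the (8/11, 3/11)-weighted average: (8/11)·(-41/7) + (3/11)·(23/7) = -37/11.

-37/11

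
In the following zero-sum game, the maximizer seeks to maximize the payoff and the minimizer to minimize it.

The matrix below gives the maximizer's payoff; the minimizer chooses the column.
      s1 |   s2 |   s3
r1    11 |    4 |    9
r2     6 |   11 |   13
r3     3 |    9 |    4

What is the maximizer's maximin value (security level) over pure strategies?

6

The worst-case payoff for each row is r1: 4, r2: 6, r3: 3.
The best of these is 6.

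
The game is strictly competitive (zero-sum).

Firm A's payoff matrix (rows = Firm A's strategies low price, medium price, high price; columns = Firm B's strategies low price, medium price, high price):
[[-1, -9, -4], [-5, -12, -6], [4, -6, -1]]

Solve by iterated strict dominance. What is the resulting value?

Row low price is strictly dominated by row high price (4>-1, -6>-9, -1>-4); eliminate low price.
Column high price is strictly dominated by medium price for Firm B (-12<-6, -6<-1); eliminate high price.
Row medium price is strictly dominated by row high price (4>-5, -6>-12); eliminate medium price.
Column low price is strictly dominated by medium price for Firm B (-6<4); eliminate low price.
Only (high price, medium price) remains, with payoff -6.

-6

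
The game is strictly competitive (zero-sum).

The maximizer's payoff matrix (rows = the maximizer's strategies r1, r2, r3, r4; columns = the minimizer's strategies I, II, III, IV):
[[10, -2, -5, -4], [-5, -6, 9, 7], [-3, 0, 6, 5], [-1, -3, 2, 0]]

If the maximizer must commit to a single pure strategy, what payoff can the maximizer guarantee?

-3

The worst-case payoff for each row is r1: -5, r2: -6, r3: -3, r4: -3.
The best of these is -3.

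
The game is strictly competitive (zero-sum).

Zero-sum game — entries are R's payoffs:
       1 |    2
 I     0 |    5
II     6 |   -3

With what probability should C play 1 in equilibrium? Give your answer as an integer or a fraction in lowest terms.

Row minima are 0 and -3, so R's maximin is 0; column maxima are 6 and 5, so C's minimax is 5. These differ, so the equilibrium is in mixed strategies.
Let C play 1 with probability q. R is indifferent when 5(1−q) = 6q − 3(1−q), giving q = 4/7.

4/7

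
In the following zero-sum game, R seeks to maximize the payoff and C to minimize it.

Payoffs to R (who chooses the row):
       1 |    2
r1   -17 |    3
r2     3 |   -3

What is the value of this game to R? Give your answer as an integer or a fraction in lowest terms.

-21/13

Row minima are -17 and -3, so R's maximin is -3; column maxima are 3 and 3, so C's minimax is 3. These differ, so the equilibrium is in mixed strategies.
Let R play r1 with probability p. C is indifferent when −17p + 3(1−p) = 3p − 3(1−p), giving p = 3/13.
Let C play 1 with probability q. R is indifferent when −17q + 3(1−q) = 3q − 3(1−q), giving q = 3/13.
The value is -17·(3/13) + (3)·(10/13) = -21/13.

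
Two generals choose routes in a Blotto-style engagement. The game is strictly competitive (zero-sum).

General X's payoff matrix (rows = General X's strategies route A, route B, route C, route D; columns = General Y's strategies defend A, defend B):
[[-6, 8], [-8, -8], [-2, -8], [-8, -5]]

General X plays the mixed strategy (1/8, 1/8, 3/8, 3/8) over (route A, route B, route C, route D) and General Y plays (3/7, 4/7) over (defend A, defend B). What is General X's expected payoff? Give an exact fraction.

-36/7

Against (3/7, 4/7), each row's expected payoff is route A: 2; route B: -8; route C: -38/7; route D: -44/7.
Taking the (1/8, 1/8, 3/8, 3/8)-weighted average: (1/8)·(2) + (1/8)·(-8) + (3/8)·(-38/7) + (3/8)·(-44/7) = -36/7.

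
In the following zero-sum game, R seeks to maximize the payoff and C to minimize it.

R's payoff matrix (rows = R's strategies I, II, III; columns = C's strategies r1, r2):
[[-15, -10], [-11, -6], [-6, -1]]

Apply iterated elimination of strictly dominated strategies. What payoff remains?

-6

Row I is strictly dominated by row II (-11>-15, -6>-10); eliminate I.
Row II is strictly dominated by row III (-6>-11, -1>-6); eliminate II.
Column r2 is strictly dominated by r1 for C (-6<-1); eliminate r2.
Only (III, r1) remains, with payoff -6.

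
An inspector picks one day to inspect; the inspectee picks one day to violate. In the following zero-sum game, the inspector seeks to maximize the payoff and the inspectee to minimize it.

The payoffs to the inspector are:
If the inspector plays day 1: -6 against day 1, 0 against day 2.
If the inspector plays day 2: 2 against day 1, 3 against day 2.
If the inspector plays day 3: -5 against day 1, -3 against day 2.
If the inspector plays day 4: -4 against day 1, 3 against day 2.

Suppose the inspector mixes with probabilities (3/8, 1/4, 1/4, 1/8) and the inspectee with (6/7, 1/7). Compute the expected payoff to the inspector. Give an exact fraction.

Against (6/7, 1/7), each row's expected payoff is day 1: -36/7; day 2: 15/7; day 3: -33/7; day 4: -3.
Taking the (3/8, 1/4, 1/4, 1/8)-weighted average: (3/8)·(-36/7) + (1/4)·(15/7) + (1/4)·(-33/7) + (1/8)·(-3) = -165/56.

-165/56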